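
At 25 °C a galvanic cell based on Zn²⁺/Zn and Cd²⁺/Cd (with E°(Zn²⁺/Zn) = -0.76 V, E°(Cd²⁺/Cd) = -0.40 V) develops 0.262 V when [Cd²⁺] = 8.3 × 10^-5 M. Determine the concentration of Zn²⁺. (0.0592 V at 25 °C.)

0.17 M

From the Nernst equation, log Q = n(E° − E)/0.0592 = 2(0.36 − 0.262)/0.0592 = 3.311, so Q = 2050.
With Q = [Zn²⁺]/[Cd²⁺] and the known concentrations, [Zn²⁺] in the numerator gives [Zn²⁺] = 0.17 M.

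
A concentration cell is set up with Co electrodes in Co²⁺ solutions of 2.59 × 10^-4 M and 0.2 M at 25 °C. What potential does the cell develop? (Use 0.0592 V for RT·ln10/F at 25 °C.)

Both half-cells are Co²⁺/Co, so E°_cell = 0. The concentrated side is the cathode; the cell reaction moves Co²⁺ from high to low concentration with n = 2.
Q = [Co²⁺]_dilute/[Co²⁺]_conc = 2.59 × 10^-4/0.2 = 0.00129.
E = 0 − (0.0592/2) log Q = −(0.0592/2)(-2.888) = 0.0855 V.

0.085 V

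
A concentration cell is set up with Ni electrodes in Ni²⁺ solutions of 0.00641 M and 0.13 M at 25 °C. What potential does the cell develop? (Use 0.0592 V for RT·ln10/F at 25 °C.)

Both half-cells are Ni²⁺/Ni, so E°_cell = 0. The concentrated side is the cathode; the cell reaction moves Ni²⁺ from high to low concentration with n = 2.
Q = [Ni²⁺]_dilute/[Ni²⁺]_conc = 0.00641/0.13 = 0.0493.
E = 0 − (0.0592/2) log Q = −(0.0592/2)(-1.307) = 0.0387 V.

0.039 V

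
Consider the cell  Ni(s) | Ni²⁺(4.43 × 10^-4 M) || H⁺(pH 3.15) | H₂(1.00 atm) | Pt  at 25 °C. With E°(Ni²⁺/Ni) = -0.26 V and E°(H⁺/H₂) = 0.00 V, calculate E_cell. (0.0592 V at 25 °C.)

The hydrogen couple is the cathode, so E°_cell = 0.26 V; n = 2.
[H⁺] = 10^(−3.15) = 7.1 × 10^-4 M, and Q = [Ni²⁺]·P(H₂) / [H⁺]^2 = 884.
E = E° − (0.0592/2) log Q = 0.26 − (0.0592/2)(2.946) = 0.173 V.

0.17 V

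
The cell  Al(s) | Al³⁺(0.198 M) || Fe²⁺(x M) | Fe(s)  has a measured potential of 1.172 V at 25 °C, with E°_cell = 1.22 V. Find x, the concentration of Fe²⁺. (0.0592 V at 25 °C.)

0.0081 M

From the Nernst equation, log Q = n(E° − E)/0.0592 = 6(1.22 − 1.172)/0.0592 = 4.865, so Q = 7.33 × 10^4.
With Q = [Al³⁺]^2/[Fe²⁺]^3 and the known concentrations, [Fe²⁺]^3 in the denominator gives [Fe²⁺] = 0.0081 M.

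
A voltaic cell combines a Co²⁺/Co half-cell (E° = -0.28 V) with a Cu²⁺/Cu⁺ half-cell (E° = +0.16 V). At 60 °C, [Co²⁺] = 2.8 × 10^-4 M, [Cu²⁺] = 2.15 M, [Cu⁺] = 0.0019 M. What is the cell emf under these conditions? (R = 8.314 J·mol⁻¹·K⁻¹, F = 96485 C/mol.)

The Cu²⁺/Cu⁺ couple has the higher reduction potential and acts as the cathode, so E°_cell = +0.16 − (-0.28) = 0.44 V.
Balancing electrons gives n = 2; the reaction quotient is Q = [Co²⁺]·[Cu⁺]^2/[Cu²⁺]^2 = 2.19 × 10^-10.
E = E° − (RT/nF) ln Q = 0.44 − (8.314×333)/(2×96485) × (-22.243) = 0.440 + 0.319 = 0.759 V.

0.759 V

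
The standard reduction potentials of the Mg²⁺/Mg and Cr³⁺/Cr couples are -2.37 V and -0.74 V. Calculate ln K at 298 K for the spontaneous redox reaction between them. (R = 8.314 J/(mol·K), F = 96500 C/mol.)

E°_cell = -0.74 − (-2.37) = 1.63 V, with n = 6 electrons transferred.
At equilibrium E = 0, so the Nernst equation gives ln K = nFE°/RT = (6)(96500)(1.63)/((8.314)(298)) = 380.93.

ln K = 380.9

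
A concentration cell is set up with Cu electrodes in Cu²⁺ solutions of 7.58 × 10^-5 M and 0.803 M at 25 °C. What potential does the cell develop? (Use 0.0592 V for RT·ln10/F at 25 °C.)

0.12 V

Both half-cells are Cu²⁺/Cu, so E°_cell = 0. The concentrated side is the cathode; the cell reaction moves Cu²⁺ from high to low concentration with n = 2.
Q = [Cu²⁺]_dilute/[Cu²⁺]_conc = 7.58 × 10^-5/0.803 = 9.44 × 10^-5.
E = 0 − (0.0592/2) log Q = −(0.0592/2)(-4.025) = 0.1191 V.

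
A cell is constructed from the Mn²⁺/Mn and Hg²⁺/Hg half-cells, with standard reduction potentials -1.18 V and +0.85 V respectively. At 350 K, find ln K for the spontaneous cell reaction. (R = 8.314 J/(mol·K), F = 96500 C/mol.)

E°_cell = +0.85 − (-1.18) = 2.03 V, with n = 2 electrons transferred.
At equilibrium E = 0, so the Nernst equation gives ln K = nFE°/RT = (2)(96500)(2.03)/((8.314)(350)) = 134.64.

ln K = 134.6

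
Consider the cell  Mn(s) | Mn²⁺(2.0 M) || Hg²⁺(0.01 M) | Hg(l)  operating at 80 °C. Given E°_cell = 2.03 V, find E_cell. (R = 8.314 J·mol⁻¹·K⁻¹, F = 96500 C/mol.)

1.95 V

Balancing electrons gives n = 2; the reaction quotient is Q = [Mn²⁺]/[Hg²⁺] = 200.
E = E° − (RT/nF) ln Q = 2.03 − (8.314×353)/(2×96500) × (5.298) = 2.030 − 0.081 = 1.949 V.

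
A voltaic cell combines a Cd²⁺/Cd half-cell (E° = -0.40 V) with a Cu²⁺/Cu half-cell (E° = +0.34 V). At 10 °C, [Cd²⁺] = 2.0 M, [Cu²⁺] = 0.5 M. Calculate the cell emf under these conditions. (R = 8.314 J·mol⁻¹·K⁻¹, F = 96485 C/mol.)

The Cu²⁺/Cu couple has the higher reduction potential and acts as the cathode, so E°_cell = +0.34 − (-0.40) = 0.74 V.
Balancing electrons gives n = 2; the reaction quotient is Q = [Cd²⁺]/[Cu²⁺] = 4.00.
E = E° − (RT/nF) ln Q = 0.74 − (8.314×283)/(2×96485) × (1.386) = 0.740 − 0.017 = 0.723 V.

0.723 V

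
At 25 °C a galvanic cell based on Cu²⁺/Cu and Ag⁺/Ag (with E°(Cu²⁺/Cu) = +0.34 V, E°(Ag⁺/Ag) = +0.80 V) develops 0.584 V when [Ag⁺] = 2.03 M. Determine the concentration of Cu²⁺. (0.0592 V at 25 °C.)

From the Nernst equation, log Q = n(E° − E)/0.0592 = 2(0.46 − 0.584)/0.0592 = -4.189, so Q = 6.47 × 10^-5.
With Q = [Cu²⁺]/[Ag⁺]^2 and the known concentrations, [Cu²⁺] in the numerator gives [Cu²⁺] = 2.7 × 10^-4 M.

2.7 × 10^-4 M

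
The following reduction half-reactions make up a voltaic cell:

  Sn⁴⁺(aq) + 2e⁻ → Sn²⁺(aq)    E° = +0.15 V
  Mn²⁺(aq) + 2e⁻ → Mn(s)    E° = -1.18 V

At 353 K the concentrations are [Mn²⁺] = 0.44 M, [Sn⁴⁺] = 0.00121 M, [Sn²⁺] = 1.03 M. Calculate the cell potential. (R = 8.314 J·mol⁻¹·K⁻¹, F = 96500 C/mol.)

1.24 V

The Sn⁴⁺/Sn²⁺ couple has the higher reduction potential and acts as the cathode, so E°_cell = +0.15 − (-1.18) = 1.33 V.
Balancing electrons gives n = 2; the reaction quotient is Q = [Mn²⁺]·[Sn²⁺]/[Sn⁴⁺] = 375.
E = E° − (RT/nF) ln Q = 1.33 − (8.314×353)/(2×96500) × (5.926) = 1.330 − 0.090 = 1.240 V.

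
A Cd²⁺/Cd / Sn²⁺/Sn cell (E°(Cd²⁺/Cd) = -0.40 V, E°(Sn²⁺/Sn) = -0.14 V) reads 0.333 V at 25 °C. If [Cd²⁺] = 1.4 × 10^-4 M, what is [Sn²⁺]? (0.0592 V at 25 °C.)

From the Nernst equation, log Q = n(E° − E)/0.0592 = 2(0.26 − 0.333)/0.0592 = -2.466, so Q = 0.00342.
With Q = [Cd²⁺]/[Sn²⁺] and the known concentrations, [Sn²⁺] in the denominator gives [Sn²⁺] = 0.041 M.

0.041 M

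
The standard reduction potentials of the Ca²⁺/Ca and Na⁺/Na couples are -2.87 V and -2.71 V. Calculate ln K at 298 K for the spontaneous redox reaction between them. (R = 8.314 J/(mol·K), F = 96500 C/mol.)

E°_cell = -2.71 − (-2.87) = 0.16 V, with n = 2 electrons transferred.
At equilibrium E = 0, so the Nernst equation gives ln K = nFE°/RT = (2)(96500)(0.16)/((8.314)(298)) = 12.46.

ln K = 12.5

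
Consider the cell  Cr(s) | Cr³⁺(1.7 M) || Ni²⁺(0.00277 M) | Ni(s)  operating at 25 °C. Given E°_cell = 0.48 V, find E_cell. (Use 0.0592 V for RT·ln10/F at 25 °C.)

0.400 V

Balancing electrons gives n = 6; the reaction quotient is Q = [Cr³⁺]^2/[Ni²⁺]^3 = 1.36 × 10^8.
At 25 °C, E = E° − (0.0592/n) log Q = 0.48 − (0.0592/6)(8.133) = 0.480 − 0.080 = 0.400 V.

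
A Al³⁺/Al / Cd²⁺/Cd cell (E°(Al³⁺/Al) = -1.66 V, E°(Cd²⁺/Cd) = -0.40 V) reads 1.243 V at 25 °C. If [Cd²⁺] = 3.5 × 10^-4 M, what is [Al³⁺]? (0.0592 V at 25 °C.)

4.8 × 10^-5 M

From the Nernst equation, log Q = n(E° − E)/0.0592 = 6(1.26 − 1.243)/0.0592 = 1.723, so Q = 52.8.
With Q = [Al³⁺]^2/[Cd²⁺]^3 and the known concentrations, [Al³⁺]^2 in the numerator gives [Al³⁺] = 4.8 × 10^-5 M.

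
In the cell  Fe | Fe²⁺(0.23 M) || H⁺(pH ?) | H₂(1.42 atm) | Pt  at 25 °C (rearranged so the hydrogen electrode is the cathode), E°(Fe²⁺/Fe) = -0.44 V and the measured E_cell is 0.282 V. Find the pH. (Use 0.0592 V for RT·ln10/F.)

E°_cell = 0.44 V and n = 2.
log Q = n(E° − E)/0.0592 = 2×(0.44 − 0.282)/0.0592 = 5.338.
With Q = [Fe²⁺]·P(H₂) / [H⁺]^2, solving for [H⁺] gives log[H⁺] = -2.912, so pH = 2.91.

pH = 2.91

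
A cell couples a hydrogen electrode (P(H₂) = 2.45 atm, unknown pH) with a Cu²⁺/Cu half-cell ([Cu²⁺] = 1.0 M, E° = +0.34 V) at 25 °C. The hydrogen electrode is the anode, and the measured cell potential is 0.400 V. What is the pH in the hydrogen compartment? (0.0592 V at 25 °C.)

pH = 0.82

E°_cell = 0.34 V and n = 2.
log Q = n(E° − E)/0.0592 = 2×(0.34 − 0.400)/0.0592 = -2.027.
With Q = [H⁺]^2 / ([Cu²⁺]·P(H₂)), solving for [H⁺] gives log[H⁺] = -0.819, so pH = 0.82.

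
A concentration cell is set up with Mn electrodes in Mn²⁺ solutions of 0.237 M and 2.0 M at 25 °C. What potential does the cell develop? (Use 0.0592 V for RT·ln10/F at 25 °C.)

Both half-cells are Mn²⁺/Mn, so E°_cell = 0. The concentrated side is the cathode; the cell reaction moves Mn²⁺ from high to low concentration with n = 2.
Q = [Mn²⁺]_dilute/[Mn²⁺]_conc = 0.237/2.0 = 0.118.
E = 0 − (0.0592/2) log Q = −(0.0592/2)(-0.926) = 0.0274 V.

0.027 V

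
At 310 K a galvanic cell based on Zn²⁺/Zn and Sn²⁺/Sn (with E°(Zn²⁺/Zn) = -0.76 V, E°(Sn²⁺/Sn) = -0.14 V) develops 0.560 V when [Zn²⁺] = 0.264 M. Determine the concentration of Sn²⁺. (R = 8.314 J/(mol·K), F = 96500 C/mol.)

From the Nernst equation, ln Q = nF(E° − E)/RT = 2×96500×(0.62 − 0.560)/(8.314×310) = 4.493, so Q = 89.4.
With Q = [Zn²⁺]/[Sn²⁺] and the known concentrations, [Sn²⁺] in the denominator gives [Sn²⁺] = 0.003 M.

0.003 M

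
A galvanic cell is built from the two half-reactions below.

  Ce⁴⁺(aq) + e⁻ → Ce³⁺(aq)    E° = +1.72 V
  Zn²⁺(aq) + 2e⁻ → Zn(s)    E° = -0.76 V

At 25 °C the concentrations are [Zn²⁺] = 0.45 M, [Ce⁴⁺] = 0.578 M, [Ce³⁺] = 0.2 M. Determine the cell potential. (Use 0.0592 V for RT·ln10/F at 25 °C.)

The Ce⁴⁺/Ce³⁺ couple has the higher reduction potential and acts as the cathode, so E°_cell = +1.72 − (-0.76) = 2.48 V.
Balancing electrons gives n = 2; the reaction quotient is Q = [Zn²⁺]·[Ce³⁺]^2/[Ce⁴⁺]^2 = 0.0539.
At 25 °C, E = E° − (0.0592/n) log Q = 2.48 − (0.0592/2)(-1.269) = 2.480 + 0.038 = 2.518 V.

2.52 V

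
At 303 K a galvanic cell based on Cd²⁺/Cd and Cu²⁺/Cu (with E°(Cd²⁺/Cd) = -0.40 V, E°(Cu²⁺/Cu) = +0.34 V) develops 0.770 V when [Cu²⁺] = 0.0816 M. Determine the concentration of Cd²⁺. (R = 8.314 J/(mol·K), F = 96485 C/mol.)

From the Nernst equation, ln Q = nF(E° − E)/RT = 2×96485×(0.74 − 0.770)/(8.314×303) = -2.298, so Q = 0.100.
With Q = [Cd²⁺]/[Cu²⁺] and the known concentrations, [Cd²⁺] in the numerator gives [Cd²⁺] = 0.0082 M.

0.0082 M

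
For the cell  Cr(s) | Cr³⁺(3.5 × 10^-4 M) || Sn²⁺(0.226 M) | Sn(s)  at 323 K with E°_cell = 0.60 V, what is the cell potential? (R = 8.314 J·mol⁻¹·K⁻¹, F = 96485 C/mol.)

0.653 V

Balancing electrons gives n = 6; the reaction quotient is Q = [Cr³⁺]^2/[Sn²⁺]^3 = 1.06 × 10^-5.
E = E° − (RT/nF) ln Q = 0.60 − (8.314×323)/(6×96485) × (-11.453) = 0.600 + 0.053 = 0.653 V.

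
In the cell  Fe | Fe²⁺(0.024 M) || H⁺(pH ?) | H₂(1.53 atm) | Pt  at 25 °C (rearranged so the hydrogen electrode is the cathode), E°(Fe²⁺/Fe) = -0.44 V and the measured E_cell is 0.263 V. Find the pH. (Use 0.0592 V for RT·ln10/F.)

pH = 3.71

E°_cell = 0.44 V and n = 2.
log Q = n(E° − E)/0.0592 = 2×(0.44 − 0.263)/0.0592 = 5.980.
With Q = [Fe²⁺]·P(H₂) / [H⁺]^2, solving for [H⁺] gives log[H⁺] = -3.707, so pH = 3.71.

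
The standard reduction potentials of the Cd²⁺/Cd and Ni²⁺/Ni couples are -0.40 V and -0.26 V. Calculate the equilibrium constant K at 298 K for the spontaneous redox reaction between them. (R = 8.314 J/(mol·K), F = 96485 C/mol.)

5.4 × 10^4

E°_cell = -0.26 − (-0.40) = 0.14 V, with n = 2 electrons transferred.
At equilibrium E = 0, so the Nernst equation gives ln K = nFE°/RT = (2)(96485)(0.14)/((8.314)(298)) = 10.90.
K = e^10.90 = 5.4 × 10^4.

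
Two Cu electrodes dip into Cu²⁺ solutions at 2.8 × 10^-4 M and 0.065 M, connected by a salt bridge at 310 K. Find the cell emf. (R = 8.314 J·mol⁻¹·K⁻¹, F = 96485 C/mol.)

0.073 V

Both half-cells are Cu²⁺/Cu, so E°_cell = 0. The concentrated side is the cathode; the cell reaction moves Cu²⁺ from high to low concentration with n = 2.
Q = [Cu²⁺]_dilute/[Cu²⁺]_conc = 2.8 × 10^-4/0.065 = 0.00431.
E = 0 − (RT/nF) ln Q = −((8.314×310)/(2×96485))(-5.447) = 0.0728 V.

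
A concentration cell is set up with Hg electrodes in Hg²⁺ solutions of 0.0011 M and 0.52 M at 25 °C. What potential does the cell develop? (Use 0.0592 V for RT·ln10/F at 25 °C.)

Both half-cells are Hg²⁺/Hg, so E°_cell = 0. The concentrated side is the cathode; the cell reaction moves Hg²⁺ from high to low concentration with n = 2.
Q = [Hg²⁺]_dilute/[Hg²⁺]_conc = 0.0011/0.52 = 0.00212.
E = 0 − (0.0592/2) log Q = −(0.0592/2)(-2.675) = 0.0792 V.

0.079 V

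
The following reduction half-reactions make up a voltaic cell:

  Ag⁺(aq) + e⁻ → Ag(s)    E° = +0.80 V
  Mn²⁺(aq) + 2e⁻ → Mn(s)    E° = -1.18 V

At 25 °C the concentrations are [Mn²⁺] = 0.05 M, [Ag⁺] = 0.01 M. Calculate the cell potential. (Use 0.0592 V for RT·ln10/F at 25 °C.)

1.90 V

The Ag⁺/Ag couple has the higher reduction potential and acts as the cathode, so E°_cell = +0.80 − (-1.18) = 1.98 V.
Balancing electrons gives n = 2; the reaction quotient is Q = [Mn²⁺]/[Ag⁺]^2 = 500.
At 25 °C, E = E° − (0.0592/n) log Q = 1.98 − (0.0592/2)(2.699) = 1.980 − 0.080 = 1.900 V.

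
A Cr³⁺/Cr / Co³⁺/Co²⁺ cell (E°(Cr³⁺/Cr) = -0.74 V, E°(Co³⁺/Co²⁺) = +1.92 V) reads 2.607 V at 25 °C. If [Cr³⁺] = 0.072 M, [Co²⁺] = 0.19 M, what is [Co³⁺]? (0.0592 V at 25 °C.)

From the Nernst equation, log Q = n(E° − E)/0.0592 = 3(2.66 − 2.607)/0.0592 = 2.686, so Q = 485.
With Q = [Cr³⁺]·[Co²⁺]^3/[Co³⁺]^3 and the known concentrations, [Co³⁺]^3 in the denominator gives [Co³⁺] = 0.01 M.

0.01 M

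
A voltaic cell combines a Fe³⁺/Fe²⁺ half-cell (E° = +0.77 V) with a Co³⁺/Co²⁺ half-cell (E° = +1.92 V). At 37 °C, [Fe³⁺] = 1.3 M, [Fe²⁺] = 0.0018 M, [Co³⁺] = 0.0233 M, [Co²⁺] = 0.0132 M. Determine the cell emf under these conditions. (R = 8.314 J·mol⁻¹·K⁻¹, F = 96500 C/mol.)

The Co³⁺/Co²⁺ couple has the higher reduction potential and acts as the cathode, so E°_cell = +1.92 − (+0.77) = 1.15 V.
Balancing electrons gives n = 1; the reaction quotient is Q = [Fe³⁺]·[Co²⁺]/([Fe²⁺]·[Co³⁺]) = 409.
E = E° − (RT/nF) ln Q = 1.15 − (8.314×310)/(1×96500) × (6.014) = 1.150 − 0.161 = 0.989 V.

0.989 V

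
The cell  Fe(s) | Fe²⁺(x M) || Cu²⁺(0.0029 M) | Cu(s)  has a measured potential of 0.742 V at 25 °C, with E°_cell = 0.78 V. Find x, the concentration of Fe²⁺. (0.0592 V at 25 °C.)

0.056 M

From the Nernst equation, log Q = n(E° − E)/0.0592 = 2(0.78 − 0.742)/0.0592 = 1.284, so Q = 19.2.
With Q = [Fe²⁺]/[Cu²⁺] and the known concentrations, [Fe²⁺] in the numerator gives [Fe²⁺] = 0.056 M.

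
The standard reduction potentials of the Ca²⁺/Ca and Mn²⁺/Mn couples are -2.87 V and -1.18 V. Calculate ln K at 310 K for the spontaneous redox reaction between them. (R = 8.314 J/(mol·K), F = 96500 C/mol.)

E°_cell = -1.18 − (-2.87) = 1.69 V, with n = 2 electrons transferred.
At equilibrium E = 0, so the Nernst equation gives ln K = nFE°/RT = (2)(96500)(1.69)/((8.314)(310)) = 126.55.

ln K = 126.6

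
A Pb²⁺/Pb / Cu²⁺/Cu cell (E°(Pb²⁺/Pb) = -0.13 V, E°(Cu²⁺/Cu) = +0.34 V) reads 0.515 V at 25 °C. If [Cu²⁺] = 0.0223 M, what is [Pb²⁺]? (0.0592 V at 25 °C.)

6.7 × 10^-4 M

From the Nernst equation, log Q = n(E° − E)/0.0592 = 2(0.47 − 0.515)/0.0592 = -1.520, so Q = 0.0302.
With Q = [Pb²⁺]/[Cu²⁺] and the known concentrations, [Pb²⁺] in the numerator gives [Pb²⁺] = 6.7 × 10^-4 M.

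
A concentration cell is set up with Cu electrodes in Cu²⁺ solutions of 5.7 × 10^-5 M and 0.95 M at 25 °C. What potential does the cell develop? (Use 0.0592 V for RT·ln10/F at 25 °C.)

Both half-cells are Cu²⁺/Cu, so E°_cell = 0. The concentrated side is the cathode; the cell reaction moves Cu²⁺ from high to low concentration with n = 2.
Q = [Cu²⁺]_dilute/[Cu²⁺]_conc = 5.7 × 10^-5/0.95 = 6 × 10^-5.
E = 0 − (0.0592/2) log Q = −(0.0592/2)(-4.222) = 0.1250 V.

0.12 V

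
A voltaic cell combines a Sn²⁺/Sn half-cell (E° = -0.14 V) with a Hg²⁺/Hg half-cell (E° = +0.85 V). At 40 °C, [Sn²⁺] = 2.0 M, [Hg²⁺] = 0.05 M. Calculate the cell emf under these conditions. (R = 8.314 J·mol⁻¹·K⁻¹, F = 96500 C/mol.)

The Hg²⁺/Hg couple has the higher reduction potential and acts as the cathode, so E°_cell = +0.85 − (-0.14) = 0.99 V.
Balancing electrons gives n = 2; the reaction quotient is Q = [Sn²⁺]/[Hg²⁺] = 40.0.
E = E° − (RT/nF) ln Q = 0.99 − (8.314×313)/(2×96500) × (3.689) = 0.990 − 0.050 = 0.940 V.

0.940 V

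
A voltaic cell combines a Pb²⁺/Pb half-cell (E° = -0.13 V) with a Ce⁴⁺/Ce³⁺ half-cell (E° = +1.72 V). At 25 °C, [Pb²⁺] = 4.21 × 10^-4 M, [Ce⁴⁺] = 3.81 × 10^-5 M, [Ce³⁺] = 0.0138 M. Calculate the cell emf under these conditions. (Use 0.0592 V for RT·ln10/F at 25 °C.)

The Ce⁴⁺/Ce³⁺ couple has the higher reduction potential and acts as the cathode, so E°_cell = +1.72 − (-0.13) = 1.85 V.
Balancing electrons gives n = 2; the reaction quotient is Q = [Pb²⁺]·[Ce³⁺]^2/[Ce⁴⁺]^2 = 55.2.
At 25 °C, E = E° − (0.0592/n) log Q = 1.85 − (0.0592/2)(1.742) = 1.850 − 0.052 = 1.798 V.

1.80 V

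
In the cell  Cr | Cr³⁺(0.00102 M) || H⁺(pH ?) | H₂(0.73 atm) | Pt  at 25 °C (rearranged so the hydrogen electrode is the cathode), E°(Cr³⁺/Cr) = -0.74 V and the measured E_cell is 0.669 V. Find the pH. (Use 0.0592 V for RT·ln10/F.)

E°_cell = 0.74 V and n = 6.
log Q = n(E° − E)/0.0592 = 6×(0.74 − 0.669)/0.0592 = 7.196.
With Q = [Cr³⁺]^2·P(H₂)^3 / [H⁺]^6, solving for [H⁺] gives log[H⁺] = -2.265, so pH = 2.26.

pH = 2.26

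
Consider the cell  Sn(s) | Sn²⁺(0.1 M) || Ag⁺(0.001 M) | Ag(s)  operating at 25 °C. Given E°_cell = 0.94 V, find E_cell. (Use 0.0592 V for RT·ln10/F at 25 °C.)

0.792 V

Balancing electrons gives n = 2; the reaction quotient is Q = [Sn²⁺]/[Ag⁺]^2 = 1 × 10^5.
At 25 °C, E = E° − (0.0592/n) log Q = 0.94 − (0.0592/2)(5.000) = 0.940 − 0.148 = 0.792 V.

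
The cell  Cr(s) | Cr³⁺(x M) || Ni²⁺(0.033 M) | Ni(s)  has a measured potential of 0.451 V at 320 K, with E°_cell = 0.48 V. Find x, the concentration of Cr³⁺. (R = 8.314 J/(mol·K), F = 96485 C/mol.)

0.14 M

From the Nernst equation, ln Q = nF(E° − E)/RT = 6×96485×(0.48 − 0.451)/(8.314×320) = 6.310, so Q = 550.
With Q = [Cr³⁺]^2/[Ni²⁺]^3 and the known concentrations, [Cr³⁺]^2 in the numerator gives [Cr³⁺] = 0.14 M.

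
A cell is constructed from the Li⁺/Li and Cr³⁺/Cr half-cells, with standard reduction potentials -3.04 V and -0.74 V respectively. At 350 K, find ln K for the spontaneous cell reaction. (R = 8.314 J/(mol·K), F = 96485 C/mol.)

ln K = 228.8

E°_cell = -0.74 − (-3.04) = 2.30 V, with n = 3 electrons transferred.
At equilibrium E = 0, so the Nernst equation gives ln K = nFE°/RT = (3)(96485)(2.30)/((8.314)(350)) = 228.79.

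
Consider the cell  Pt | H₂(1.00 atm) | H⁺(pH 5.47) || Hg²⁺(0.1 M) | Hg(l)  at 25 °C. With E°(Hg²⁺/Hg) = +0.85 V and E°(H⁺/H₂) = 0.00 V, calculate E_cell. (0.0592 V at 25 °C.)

1.14 V

The Hg²⁺/Hg couple is the cathode, so E°_cell = 0.85 V; n = 2.
[H⁺] = 10^(−5.47) = 3.4 × 10^-6 M, and Q = [H⁺]^2 / ([Hg²⁺]·P(H₂)) = 1.15 × 10^-10.
E = E° − (0.0592/2) log Q = 0.85 − (0.0592/2)(-9.940) = 1.144 V.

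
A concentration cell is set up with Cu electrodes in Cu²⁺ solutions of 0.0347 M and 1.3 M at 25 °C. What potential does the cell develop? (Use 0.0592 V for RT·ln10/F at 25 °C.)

0.047 V

Both half-cells are Cu²⁺/Cu, so E°_cell = 0. The concentrated side is the cathode; the cell reaction moves Cu²⁺ from high to low concentration with n = 2.
Q = [Cu²⁺]_dilute/[Cu²⁺]_conc = 0.0347/1.3 = 0.0267.
E = 0 − (0.0592/2) log Q = −(0.0592/2)(-1.574) = 0.0466 V.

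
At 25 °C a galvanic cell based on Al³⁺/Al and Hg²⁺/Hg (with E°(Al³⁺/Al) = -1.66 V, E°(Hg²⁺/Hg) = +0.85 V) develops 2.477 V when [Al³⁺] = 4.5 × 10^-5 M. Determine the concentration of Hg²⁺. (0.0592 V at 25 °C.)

9.7 × 10^-5 M

From the Nernst equation, log Q = n(E° − E)/0.0592 = 6(2.51 − 2.477)/0.0592 = 3.345, so Q = 2210.
With Q = [Al³⁺]^2/[Hg²⁺]^3 and the known concentrations, [Hg²⁺]^3 in the denominator gives [Hg²⁺] = 9.7 × 10^-5 M.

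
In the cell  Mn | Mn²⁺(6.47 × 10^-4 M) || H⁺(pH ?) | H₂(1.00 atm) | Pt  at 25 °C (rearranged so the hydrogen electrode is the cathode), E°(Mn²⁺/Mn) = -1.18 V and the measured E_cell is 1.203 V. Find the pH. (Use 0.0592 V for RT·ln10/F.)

pH = 1.21

E°_cell = 1.18 V and n = 2.
log Q = n(E° − E)/0.0592 = 2×(1.18 − 1.203)/0.0592 = -0.777.
With Q = [Mn²⁺]·P(H₂) / [H⁺]^2, solving for [H⁺] gives log[H⁺] = -1.206, so pH = 1.21.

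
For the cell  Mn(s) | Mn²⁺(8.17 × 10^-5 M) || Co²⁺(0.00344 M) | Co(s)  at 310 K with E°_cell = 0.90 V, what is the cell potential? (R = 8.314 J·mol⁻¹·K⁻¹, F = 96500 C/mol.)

Balancing electrons gives n = 2; the reaction quotient is Q = [Mn²⁺]/[Co²⁺] = 0.0238.
E = E° − (RT/nF) ln Q = 0.90 − (8.314×310)/(2×96500) × (-3.740) = 0.900 + 0.050 = 0.950 V.

0.950 V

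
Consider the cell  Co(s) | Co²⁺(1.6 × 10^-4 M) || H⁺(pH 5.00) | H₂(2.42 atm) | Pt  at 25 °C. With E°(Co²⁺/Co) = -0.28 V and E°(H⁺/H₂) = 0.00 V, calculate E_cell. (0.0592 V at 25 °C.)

0.085 V

The hydrogen couple is the cathode, so E°_cell = 0.28 V; n = 2.
[H⁺] = 10^(−5.00) = 1 × 10^-5 M, and Q = [Co²⁺]·P(H₂) / [H⁺]^2 = 3.87 × 10^6.
E = E° − (0.0592/2) log Q = 0.28 − (0.0592/2)(6.588) = 0.085 V.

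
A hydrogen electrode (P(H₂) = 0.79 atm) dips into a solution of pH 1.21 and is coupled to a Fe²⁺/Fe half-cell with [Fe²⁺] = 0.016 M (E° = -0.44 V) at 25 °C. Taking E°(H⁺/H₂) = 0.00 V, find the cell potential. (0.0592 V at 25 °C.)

The hydrogen couple is the cathode, so E°_cell = 0.44 V; n = 2.
[H⁺] = 10^(−1.21) = 0.062 M, and Q = [Fe²⁺]·P(H₂) / [H⁺]^2 = 3.32.
E = E° − (0.0592/2) log Q = 0.44 − (0.0592/2)(0.522) = 0.425 V.

0.42 V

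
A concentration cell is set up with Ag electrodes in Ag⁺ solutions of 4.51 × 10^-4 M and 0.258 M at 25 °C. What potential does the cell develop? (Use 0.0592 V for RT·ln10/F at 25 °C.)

Both half-cells are Ag⁺/Ag, so E°_cell = 0. The concentrated side is the cathode; the cell reaction moves Ag⁺ from high to low concentration with n = 1.
Q = [Ag⁺]_dilute/[Ag⁺]_conc = 4.51 × 10^-4/0.258 = 0.00175.
E = 0 − (0.0592/1) log Q = −(0.0592/1)(-2.757) = 0.1632 V.

0.16 V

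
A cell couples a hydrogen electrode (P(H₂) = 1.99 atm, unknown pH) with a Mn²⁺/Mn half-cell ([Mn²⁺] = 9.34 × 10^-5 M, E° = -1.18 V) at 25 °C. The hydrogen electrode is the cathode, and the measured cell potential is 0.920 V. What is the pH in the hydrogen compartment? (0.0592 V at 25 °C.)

E°_cell = 1.18 V and n = 2.
log Q = n(E° − E)/0.0592 = 2×(1.18 − 0.920)/0.0592 = 8.784.
With Q = [Mn²⁺]·P(H₂) / [H⁺]^2, solving for [H⁺] gives log[H⁺] = -6.257, so pH = 6.26.

pH = 6.26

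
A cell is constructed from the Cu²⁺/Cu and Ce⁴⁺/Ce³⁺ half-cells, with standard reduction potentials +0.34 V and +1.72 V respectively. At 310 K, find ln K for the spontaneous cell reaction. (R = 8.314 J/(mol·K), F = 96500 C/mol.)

E°_cell = +1.72 − (+0.34) = 1.38 V, with n = 2 electrons transferred.
At equilibrium E = 0, so the Nernst equation gives ln K = nFE°/RT = (2)(96500)(1.38)/((8.314)(310)) = 103.34.

ln K = 103.3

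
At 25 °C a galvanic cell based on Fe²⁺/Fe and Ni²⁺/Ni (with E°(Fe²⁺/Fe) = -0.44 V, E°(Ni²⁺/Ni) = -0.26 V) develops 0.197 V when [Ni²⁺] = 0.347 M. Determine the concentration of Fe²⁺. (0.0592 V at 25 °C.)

From the Nernst equation, log Q = n(E° − E)/0.0592 = 2(0.18 − 0.197)/0.0592 = -0.574, so Q = 0.266.
With Q = [Fe²⁺]/[Ni²⁺] and the known concentrations, [Fe²⁺] in the numerator gives [Fe²⁺] = 0.092 M.

0.092 M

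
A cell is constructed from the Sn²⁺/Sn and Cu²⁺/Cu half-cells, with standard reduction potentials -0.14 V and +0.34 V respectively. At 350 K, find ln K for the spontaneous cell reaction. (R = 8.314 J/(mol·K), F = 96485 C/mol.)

ln K = 31.8

E°_cell = +0.34 − (-0.14) = 0.48 V, with n = 2 electrons transferred.
At equilibrium E = 0, so the Nernst equation gives ln K = nFE°/RT = (2)(96485)(0.48)/((8.314)(350)) = 31.83.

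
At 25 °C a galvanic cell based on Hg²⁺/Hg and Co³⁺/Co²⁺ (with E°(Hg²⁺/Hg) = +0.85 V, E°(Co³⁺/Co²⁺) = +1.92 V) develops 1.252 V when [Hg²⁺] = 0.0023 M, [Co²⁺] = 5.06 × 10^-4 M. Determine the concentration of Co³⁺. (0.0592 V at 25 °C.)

0.029 M

From the Nernst equation, log Q = n(E° − E)/0.0592 = 2(1.07 − 1.252)/0.0592 = -6.149, so Q = 7.1 × 10^-7.
With Q = [Hg²⁺]·[Co²⁺]^2/[Co³⁺]^2 and the known concentrations, [Co³⁺]^2 in the denominator gives [Co³⁺] = 0.029 M.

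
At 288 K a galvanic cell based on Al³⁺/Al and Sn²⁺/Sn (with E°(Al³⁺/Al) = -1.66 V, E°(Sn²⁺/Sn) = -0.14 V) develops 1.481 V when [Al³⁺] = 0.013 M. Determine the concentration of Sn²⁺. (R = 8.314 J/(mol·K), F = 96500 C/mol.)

From the Nernst equation, ln Q = nF(E° − E)/RT = 6×96500×(1.52 − 1.481)/(8.314×288) = 9.431, so Q = 1.25 × 10^4.
With Q = [Al³⁺]^2/[Sn²⁺]^3 and the known concentrations, [Sn²⁺]^3 in the denominator gives [Sn²⁺] = 0.0024 M.

0.0024 M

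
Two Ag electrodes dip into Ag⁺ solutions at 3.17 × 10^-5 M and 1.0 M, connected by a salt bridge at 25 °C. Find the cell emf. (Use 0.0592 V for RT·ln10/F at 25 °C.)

Both half-cells are Ag⁺/Ag, so E°_cell = 0. The concentrated side is the cathode; the cell reaction moves Ag⁺ from high to low concentration with n = 1.
Q = [Ag⁺]_dilute/[Ag⁺]_conc = 3.17 × 10^-5/1.0 = 3.17 × 10^-5.
E = 0 − (0.0592/1) log Q = −(0.0592/1)(-4.499) = 0.2663 V.

0.27 V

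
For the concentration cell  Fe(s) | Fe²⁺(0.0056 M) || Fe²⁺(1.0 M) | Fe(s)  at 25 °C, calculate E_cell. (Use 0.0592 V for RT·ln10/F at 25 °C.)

0.067 V

Both half-cells are Fe²⁺/Fe, so E°_cell = 0. The concentrated side is the cathode; the cell reaction moves Fe²⁺ from high to low concentration with n = 2.
Q = [Fe²⁺]_dilute/[Fe²⁺]_conc = 0.0056/1.0 = 0.00560.
E = 0 − (0.0592/2) log Q = −(0.0592/2)(-2.252) = 0.0667 V.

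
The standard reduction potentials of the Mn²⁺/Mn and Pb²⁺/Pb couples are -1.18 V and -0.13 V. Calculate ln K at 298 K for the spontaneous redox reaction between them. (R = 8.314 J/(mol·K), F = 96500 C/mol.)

ln K = 81.8

E°_cell = -0.13 − (-1.18) = 1.05 V, with n = 2 electrons transferred.
At equilibrium E = 0, so the Nernst equation gives ln K = nFE°/RT = (2)(96500)(1.05)/((8.314)(298)) = 81.79.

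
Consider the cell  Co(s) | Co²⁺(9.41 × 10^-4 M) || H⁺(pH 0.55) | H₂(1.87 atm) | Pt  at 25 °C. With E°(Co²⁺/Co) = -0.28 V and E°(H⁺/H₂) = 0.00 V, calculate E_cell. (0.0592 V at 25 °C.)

The hydrogen couple is the cathode, so E°_cell = 0.28 V; n = 2.
[H⁺] = 10^(−0.55) = 0.28 M, and Q = [Co²⁺]·P(H₂) / [H⁺]^2 = 0.0222.
E = E° − (0.0592/2) log Q = 0.28 − (0.0592/2)(-1.655) = 0.329 V.

0.33 V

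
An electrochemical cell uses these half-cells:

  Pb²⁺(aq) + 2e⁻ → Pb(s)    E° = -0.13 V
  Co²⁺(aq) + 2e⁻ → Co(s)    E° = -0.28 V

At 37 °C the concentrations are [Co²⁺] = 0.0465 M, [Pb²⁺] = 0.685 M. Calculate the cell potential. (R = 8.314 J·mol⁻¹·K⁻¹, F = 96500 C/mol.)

0.186 V

The Pb²⁺/Pb couple has the higher reduction potential and acts as the cathode, so E°_cell = -0.13 − (-0.28) = 0.15 V.
Balancing electrons gives n = 2; the reaction quotient is Q = [Co²⁺]/[Pb²⁺] = 0.0679.
E = E° − (RT/nF) ln Q = 0.15 − (8.314×310)/(2×96500) × (-2.690) = 0.150 + 0.036 = 0.186 V.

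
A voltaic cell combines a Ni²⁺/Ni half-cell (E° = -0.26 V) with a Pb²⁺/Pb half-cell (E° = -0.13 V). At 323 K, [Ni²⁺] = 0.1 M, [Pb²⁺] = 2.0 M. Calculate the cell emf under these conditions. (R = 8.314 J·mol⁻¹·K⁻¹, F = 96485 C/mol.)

0.172 V

The Pb²⁺/Pb couple has the higher reduction potential and acts as the cathode, so E°_cell = -0.13 − (-0.26) = 0.13 V.
Balancing electrons gives n = 2; the reaction quotient is Q = [Ni²⁺]/[Pb²⁺] = 0.0500.
E = E° − (RT/nF) ln Q = 0.13 − (8.314×323)/(2×96485) × (-2.996) = 0.130 + 0.042 = 0.172 V.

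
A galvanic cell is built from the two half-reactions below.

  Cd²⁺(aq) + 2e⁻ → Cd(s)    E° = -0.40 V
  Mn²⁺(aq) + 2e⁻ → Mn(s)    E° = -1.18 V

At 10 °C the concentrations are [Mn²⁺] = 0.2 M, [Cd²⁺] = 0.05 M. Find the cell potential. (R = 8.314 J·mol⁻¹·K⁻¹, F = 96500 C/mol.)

The Cd²⁺/Cd couple has the higher reduction potential and acts as the cathode, so E°_cell = -0.40 − (-1.18) = 0.78 V.
Balancing electrons gives n = 2; the reaction quotient is Q = [Mn²⁺]/[Cd²⁺] = 4.00.
E = E° − (RT/nF) ln Q = 0.78 − (8.314×283)/(2×96500) × (1.386) = 0.780 − 0.017 = 0.763 V.

0.763 V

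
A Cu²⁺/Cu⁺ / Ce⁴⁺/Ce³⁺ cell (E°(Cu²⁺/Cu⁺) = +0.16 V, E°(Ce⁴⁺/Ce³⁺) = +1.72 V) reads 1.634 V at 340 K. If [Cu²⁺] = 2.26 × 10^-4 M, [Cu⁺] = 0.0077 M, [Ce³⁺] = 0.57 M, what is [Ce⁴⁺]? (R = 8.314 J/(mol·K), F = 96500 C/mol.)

From the Nernst equation, ln Q = nF(E° − E)/RT = 1×96500×(1.56 − 1.634)/(8.314×340) = -2.526, so Q = 0.0800.
With Q = [Cu²⁺]·[Ce³⁺]/([Cu⁺]·[Ce⁴⁺]) and the known concentrations, [Ce⁴⁺] in the denominator gives [Ce⁴⁺] = 0.21 M.

0.21 M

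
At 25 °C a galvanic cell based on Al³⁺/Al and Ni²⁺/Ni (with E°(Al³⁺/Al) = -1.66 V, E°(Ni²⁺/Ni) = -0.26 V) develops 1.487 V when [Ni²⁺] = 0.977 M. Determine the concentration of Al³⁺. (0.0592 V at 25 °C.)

From the Nernst equation, log Q = n(E° − E)/0.0592 = 6(1.40 − 1.487)/0.0592 = -8.818, so Q = 1.52 × 10^-9.
With Q = [Al³⁺]^2/[Ni²⁺]^3 and the known concentrations, [Al³⁺]^2 in the numerator gives [Al³⁺] = 3.8 × 10^-5 M.

3.8 × 10^-5 M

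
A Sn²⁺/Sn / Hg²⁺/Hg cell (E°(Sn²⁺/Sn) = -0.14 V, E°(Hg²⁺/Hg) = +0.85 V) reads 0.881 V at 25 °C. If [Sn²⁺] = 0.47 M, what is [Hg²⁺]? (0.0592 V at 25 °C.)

9.8 × 10^-5 M

From the Nernst equation, log Q = n(E° − E)/0.0592 = 2(0.99 − 0.881)/0.0592 = 3.682, so Q = 4810.
With Q = [Sn²⁺]/[Hg²⁺] and the known concentrations, [Hg²⁺] in the denominator gives [Hg²⁺] = 9.8 × 10^-5 M.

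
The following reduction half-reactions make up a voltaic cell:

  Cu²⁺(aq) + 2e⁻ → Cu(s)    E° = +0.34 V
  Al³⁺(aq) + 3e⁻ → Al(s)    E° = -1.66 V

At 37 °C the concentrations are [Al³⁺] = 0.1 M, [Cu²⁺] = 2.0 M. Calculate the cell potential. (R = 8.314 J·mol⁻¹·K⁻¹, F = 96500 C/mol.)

2.03 V

The Cu²⁺/Cu couple has the higher reduction potential and acts as the cathode, so E°_cell = +0.34 − (-1.66) = 2.00 V.
Balancing electrons gives n = 6; the reaction quotient is Q = [Al³⁺]^2/[Cu²⁺]^3 = 0.00125.
E = E° − (RT/nF) ln Q = 2.00 − (8.314×310)/(6×96500) × (-6.685) = 2.000 + 0.030 = 2.030 V.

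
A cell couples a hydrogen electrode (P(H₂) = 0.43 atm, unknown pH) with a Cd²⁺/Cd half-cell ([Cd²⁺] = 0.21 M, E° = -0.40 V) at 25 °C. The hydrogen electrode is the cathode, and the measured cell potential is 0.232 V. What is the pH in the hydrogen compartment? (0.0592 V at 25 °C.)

E°_cell = 0.40 V and n = 2.
log Q = n(E° − E)/0.0592 = 2×(0.40 − 0.232)/0.0592 = 5.676.
With Q = [Cd²⁺]·P(H₂) / [H⁺]^2, solving for [H⁺] gives log[H⁺] = -3.360, so pH = 3.36.

pH = 3.36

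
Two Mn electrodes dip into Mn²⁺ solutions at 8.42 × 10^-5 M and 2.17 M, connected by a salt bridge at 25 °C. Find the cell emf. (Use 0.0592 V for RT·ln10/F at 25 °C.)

Both half-cells are Mn²⁺/Mn, so E°_cell = 0. The concentrated side is the cathode; the cell reaction moves Mn²⁺ from high to low concentration with n = 2.
Q = [Mn²⁺]_dilute/[Mn²⁺]_conc = 8.42 × 10^-5/2.17 = 3.88 × 10^-5.
E = 0 − (0.0592/2) log Q = −(0.0592/2)(-4.411) = 0.1306 V.

0.13 V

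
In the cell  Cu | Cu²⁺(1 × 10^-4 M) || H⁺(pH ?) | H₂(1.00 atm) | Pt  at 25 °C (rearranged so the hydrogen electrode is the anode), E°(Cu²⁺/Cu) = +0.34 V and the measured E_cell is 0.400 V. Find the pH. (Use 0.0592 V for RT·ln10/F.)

E°_cell = 0.34 V and n = 2.
log Q = n(E° − E)/0.0592 = 2×(0.34 − 0.400)/0.0592 = -2.027.
With Q = [H⁺]^2 / ([Cu²⁺]·P(H₂)), solving for [H⁺] gives log[H⁺] = -3.014, so pH = 3.01.

pH = 3.01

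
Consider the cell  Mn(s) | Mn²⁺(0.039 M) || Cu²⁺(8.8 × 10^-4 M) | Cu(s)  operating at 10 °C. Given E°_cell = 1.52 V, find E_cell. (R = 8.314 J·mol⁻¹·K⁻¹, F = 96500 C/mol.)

1.47 V

Balancing electrons gives n = 2; the reaction quotient is Q = [Mn²⁺]/[Cu²⁺] = 44.3.
E = E° − (RT/nF) ln Q = 1.52 − (8.314×283)/(2×96500) × (3.791) = 1.520 − 0.046 = 1.474 V.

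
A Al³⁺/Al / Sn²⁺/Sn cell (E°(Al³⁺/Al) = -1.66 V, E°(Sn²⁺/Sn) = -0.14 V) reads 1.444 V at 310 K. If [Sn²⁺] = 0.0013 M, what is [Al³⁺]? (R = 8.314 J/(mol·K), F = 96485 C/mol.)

0.24 M

From the Nernst equation, ln Q = nF(E° − E)/RT = 6×96485×(1.52 − 1.444)/(8.314×310) = 17.071, so Q = 2.59 × 10^7.
With Q = [Al³⁺]^2/[Sn²⁺]^3 and the known concentrations, [Al³⁺]^2 in the numerator gives [Al³⁺] = 0.24 M.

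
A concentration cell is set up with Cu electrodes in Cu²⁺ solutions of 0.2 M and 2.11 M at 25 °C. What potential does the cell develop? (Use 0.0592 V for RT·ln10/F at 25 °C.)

Both half-cells are Cu²⁺/Cu, so E°_cell = 0. The concentrated side is the cathode; the cell reaction moves Cu²⁺ from high to low concentration with n = 2.
Q = [Cu²⁺]_dilute/[Cu²⁺]_conc = 0.2/2.11 = 0.0948.
E = 0 − (0.0592/2) log Q = −(0.0592/2)(-1.023) = 0.0303 V.

0.030 V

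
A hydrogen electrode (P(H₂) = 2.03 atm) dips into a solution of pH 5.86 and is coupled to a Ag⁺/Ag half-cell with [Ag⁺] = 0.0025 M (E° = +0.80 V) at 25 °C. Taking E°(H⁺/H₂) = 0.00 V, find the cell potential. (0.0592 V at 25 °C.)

The Ag⁺/Ag couple is the cathode, so E°_cell = 0.80 V; n = 2.
[H⁺] = 10^(−5.86) = 1.4 × 10^-6 M, and Q = [H⁺]^2 / ([Ag⁺]^2·P(H₂)) = 1.5 × 10^-7.
E = E° − (0.0592/2) log Q = 0.80 − (0.0592/2)(-6.823) = 1.002 V.

1.00 V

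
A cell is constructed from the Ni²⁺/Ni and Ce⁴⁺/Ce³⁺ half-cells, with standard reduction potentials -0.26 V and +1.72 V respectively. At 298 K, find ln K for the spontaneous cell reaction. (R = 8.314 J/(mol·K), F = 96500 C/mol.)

ln K = 154.2

E°_cell = +1.72 − (-0.26) = 1.98 V, with n = 2 electrons transferred.
At equilibrium E = 0, so the Nernst equation gives ln K = nFE°/RT = (2)(96500)(1.98)/((8.314)(298)) = 154.24.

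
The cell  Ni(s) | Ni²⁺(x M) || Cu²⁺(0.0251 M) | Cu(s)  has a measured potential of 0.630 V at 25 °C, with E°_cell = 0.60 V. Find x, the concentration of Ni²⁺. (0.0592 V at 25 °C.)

0.0024 M

From the Nernst equation, log Q = n(E° − E)/0.0592 = 2(0.60 − 0.630)/0.0592 = -1.014, so Q = 0.0969.
With Q = [Ni²⁺]/[Cu²⁺] and the known concentrations, [Ni²⁺] in the numerator gives [Ni²⁺] = 0.0024 M.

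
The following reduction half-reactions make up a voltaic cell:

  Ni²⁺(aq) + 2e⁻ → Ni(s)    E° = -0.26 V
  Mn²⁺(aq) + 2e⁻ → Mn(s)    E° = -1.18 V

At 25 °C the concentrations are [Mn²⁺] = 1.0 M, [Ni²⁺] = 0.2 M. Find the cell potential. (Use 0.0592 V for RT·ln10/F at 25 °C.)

0.899 V

The Ni²⁺/Ni couple has the higher reduction potential and acts as the cathode, so E°_cell = -0.26 − (-1.18) = 0.92 V.
Balancing electrons gives n = 2; the reaction quotient is Q = [Mn²⁺]/[Ni²⁺] = 5.00.
At 25 °C, E = E° − (0.0592/n) log Q = 0.92 − (0.0592/2)(0.699) = 0.920 − 0.021 = 0.899 V.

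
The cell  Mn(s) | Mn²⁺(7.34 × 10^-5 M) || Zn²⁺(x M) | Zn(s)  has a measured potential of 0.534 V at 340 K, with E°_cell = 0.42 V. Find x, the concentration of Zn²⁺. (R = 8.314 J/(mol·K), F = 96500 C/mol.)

From the Nernst equation, ln Q = nF(E° − E)/RT = 2×96500×(0.42 − 0.534)/(8.314×340) = -7.783, so Q = 4.17 × 10^-4.
With Q = [Mn²⁺]/[Zn²⁺] and the known concentrations, [Zn²⁺] in the denominator gives [Zn²⁺] = 0.18 M.

0.18 M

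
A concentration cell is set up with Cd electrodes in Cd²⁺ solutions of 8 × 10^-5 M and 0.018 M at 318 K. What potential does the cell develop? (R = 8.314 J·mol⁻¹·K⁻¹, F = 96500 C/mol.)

Both half-cells are Cd²⁺/Cd, so E°_cell = 0. The concentrated side is the cathode; the cell reaction moves Cd²⁺ from high to low concentration with n = 2.
Q = [Cd²⁺]_dilute/[Cd²⁺]_conc = 8 × 10^-5/0.018 = 0.00444.
E = 0 − (RT/nF) ln Q = −((8.314×318)/(2×96500))(-5.416) = 0.0742 V.

0.074 V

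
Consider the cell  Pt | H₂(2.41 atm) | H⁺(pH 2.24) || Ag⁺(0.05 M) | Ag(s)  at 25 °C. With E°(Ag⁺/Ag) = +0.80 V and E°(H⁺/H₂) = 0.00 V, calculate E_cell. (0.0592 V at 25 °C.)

0.87 V

The Ag⁺/Ag couple is the cathode, so E°_cell = 0.80 V; n = 2.
[H⁺] = 10^(−2.24) = 0.0058 M, and Q = [H⁺]^2 / ([Ag⁺]^2·P(H₂)) = 0.00550.
E = E° − (0.0592/2) log Q = 0.80 − (0.0592/2)(-2.260) = 0.867 V.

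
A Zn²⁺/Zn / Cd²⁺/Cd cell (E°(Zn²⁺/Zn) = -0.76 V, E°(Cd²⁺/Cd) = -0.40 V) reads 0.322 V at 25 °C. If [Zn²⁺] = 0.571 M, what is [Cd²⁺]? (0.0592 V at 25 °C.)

0.03 M

From the Nernst equation, log Q = n(E° − E)/0.0592 = 2(0.36 − 0.322)/0.0592 = 1.284, so Q = 19.2.
With Q = [Zn²⁺]/[Cd²⁺] and the known concentrations, [Cd²⁺] in the denominator gives [Cd²⁺] = 0.03 M.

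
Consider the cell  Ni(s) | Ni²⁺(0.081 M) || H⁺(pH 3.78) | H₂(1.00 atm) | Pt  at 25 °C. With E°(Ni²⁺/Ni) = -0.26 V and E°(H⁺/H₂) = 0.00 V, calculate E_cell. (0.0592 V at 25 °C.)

The hydrogen couple is the cathode, so E°_cell = 0.26 V; n = 2.
[H⁺] = 10^(−3.78) = 1.7 × 10^-4 M, and Q = [Ni²⁺]·P(H₂) / [H⁺]^2 = 2.94 × 10^6.
E = E° − (0.0592/2) log Q = 0.26 − (0.0592/2)(6.468) = 0.069 V.

0.069 V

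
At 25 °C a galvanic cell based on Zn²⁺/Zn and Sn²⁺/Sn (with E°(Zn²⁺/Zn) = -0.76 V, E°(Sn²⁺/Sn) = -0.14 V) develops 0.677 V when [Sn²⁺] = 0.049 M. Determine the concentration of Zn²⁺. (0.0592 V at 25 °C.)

From the Nernst equation, log Q = n(E° − E)/0.0592 = 2(0.62 − 0.677)/0.0592 = -1.926, so Q = 0.0119.
With Q = [Zn²⁺]/[Sn²⁺] and the known concentrations, [Zn²⁺] in the numerator gives [Zn²⁺] = 5.8 × 10^-4 M.

5.8 × 10^-4 M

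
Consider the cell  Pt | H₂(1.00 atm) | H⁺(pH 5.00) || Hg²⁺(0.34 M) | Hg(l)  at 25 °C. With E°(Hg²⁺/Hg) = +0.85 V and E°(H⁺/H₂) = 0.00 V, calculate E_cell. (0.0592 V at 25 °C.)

1.13 V

The Hg²⁺/Hg couple is the cathode, so E°_cell = 0.85 V; n = 2.
[H⁺] = 10^(−5.00) = 1 × 10^-5 M, and Q = [H⁺]^2 / ([Hg²⁺]·P(H₂)) = 2.94 × 10^-10.
E = E° − (0.0592/2) log Q = 0.85 − (0.0592/2)(-9.531) = 1.132 V.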